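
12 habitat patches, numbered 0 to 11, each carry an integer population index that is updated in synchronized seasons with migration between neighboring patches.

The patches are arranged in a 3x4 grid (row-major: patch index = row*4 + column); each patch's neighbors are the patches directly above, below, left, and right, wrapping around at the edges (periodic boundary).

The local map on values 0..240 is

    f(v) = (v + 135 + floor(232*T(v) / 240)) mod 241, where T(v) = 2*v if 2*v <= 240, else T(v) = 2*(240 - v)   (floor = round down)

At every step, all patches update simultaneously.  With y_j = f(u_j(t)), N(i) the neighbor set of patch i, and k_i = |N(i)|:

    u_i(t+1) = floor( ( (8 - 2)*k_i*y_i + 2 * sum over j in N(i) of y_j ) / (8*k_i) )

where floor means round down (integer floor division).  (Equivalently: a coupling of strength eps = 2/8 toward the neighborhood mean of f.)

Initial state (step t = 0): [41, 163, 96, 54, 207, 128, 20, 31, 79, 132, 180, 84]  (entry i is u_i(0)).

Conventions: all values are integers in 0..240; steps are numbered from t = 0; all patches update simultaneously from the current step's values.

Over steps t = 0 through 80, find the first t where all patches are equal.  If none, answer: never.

Simulating step by step:
t=0: [41, 163, 96, 54, 207, 128, 20, 31, 79, 132, 180, 84]  (not all equal)
t=1: [44, 195, 171, 73, 160, 228, 196, 203, 128, 222, 188, 142]  (not all equal)
t=2: [62, 164, 188, 119, 191, 153, 174, 170, 216, 158, 183, 212]  (not all equal)
t=3: [90, 195, 173, 40, 174, 210, 195, 182, 156, 205, 186, 154]  (not all equal)
t=4: [155, 174, 181, 55, 191, 166, 177, 178, 204, 170, 185, 197]  (not all equal)
t=5: [197, 196, 180, 89, 182, 200, 192, 180, 173, 196, 185, 167]  (not all equal)
t=6: [175, 175, 185, 163, 186, 173, 179, 187, 193, 176, 185, 196]  (not all equal)
t=7: [193, 193, 187, 199, 184, 194, 189, 184, 179, 191, 185, 178]  (not all equal)
t=8: [178, 177, 181, 175, 185, 177, 181, 185, 188, 179, 184, 189]  (not all equal)
t=9: [190, 191, 189, 192, 185, 191, 188, 185, 183, 189, 186, 182]  (not all equal)
t=10: [180, 179, 180, 179, 184, 179, 182, 184, 186, 181, 183, 186]  (not all equal)
t=11: [189, 189, 189, 189, 186, 189, 188, 186, 184, 188, 187, 184]  (not all equal)
t=12: [181, 181, 181, 181, 183, 181, 182, 183, 185, 182, 182, 185]  (not all equal)
t=13: [188, 188, 188, 188, 187, 188, 188, 187, 185, 187, 187, 185]  (not all equal)
t=14: [182, 182, 182, 182, 183, 182, 182, 183, 184, 183, 183, 184]  (not all equal)
t=15: [187, 187, 187, 187, 187, 187, 187, 187, 186, 187, 187, 186]  (not all equal)
t=16: [183, 183, 183, 183, 183, 183, 183, 183, 183, 183, 183, 183]  (all equal)

Answer: 16
Key observation: Synchronization is absorbing here: once all patches are equal they stay equal, and step 16 is the first all-equal step.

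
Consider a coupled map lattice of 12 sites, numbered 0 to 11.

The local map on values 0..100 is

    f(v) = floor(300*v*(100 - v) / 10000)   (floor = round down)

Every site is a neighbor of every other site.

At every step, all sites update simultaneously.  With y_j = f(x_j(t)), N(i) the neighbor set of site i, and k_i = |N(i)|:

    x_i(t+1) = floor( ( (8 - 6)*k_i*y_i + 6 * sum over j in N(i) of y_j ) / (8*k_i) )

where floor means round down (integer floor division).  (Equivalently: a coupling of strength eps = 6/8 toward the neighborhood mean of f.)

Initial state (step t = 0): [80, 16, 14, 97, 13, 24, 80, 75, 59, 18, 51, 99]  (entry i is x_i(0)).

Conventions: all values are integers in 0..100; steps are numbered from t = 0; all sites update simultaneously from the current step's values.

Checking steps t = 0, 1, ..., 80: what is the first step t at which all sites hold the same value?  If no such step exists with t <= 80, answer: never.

Answer: 3
Key observation: Synchronization is absorbing here: once all sites are equal they stay equal, and step 3 is the first all-equal step.

Derivation:
t=0: [80, 16, 14, 97, 13, 24, 80, 75, 59, 18, 51, 99]  (not all equal)
t=1: [43, 42, 41, 36, 41, 44, 43, 45, 48, 43, 48, 35]  (not all equal)
t=2: [72, 72, 72, 71, 72, 72, 72, 72, 72, 72, 72, 71]  (not all equal)
t=3: [60, 60, 60, 60, 60, 60, 60, 60, 60, 60, 60, 60]  (all equal)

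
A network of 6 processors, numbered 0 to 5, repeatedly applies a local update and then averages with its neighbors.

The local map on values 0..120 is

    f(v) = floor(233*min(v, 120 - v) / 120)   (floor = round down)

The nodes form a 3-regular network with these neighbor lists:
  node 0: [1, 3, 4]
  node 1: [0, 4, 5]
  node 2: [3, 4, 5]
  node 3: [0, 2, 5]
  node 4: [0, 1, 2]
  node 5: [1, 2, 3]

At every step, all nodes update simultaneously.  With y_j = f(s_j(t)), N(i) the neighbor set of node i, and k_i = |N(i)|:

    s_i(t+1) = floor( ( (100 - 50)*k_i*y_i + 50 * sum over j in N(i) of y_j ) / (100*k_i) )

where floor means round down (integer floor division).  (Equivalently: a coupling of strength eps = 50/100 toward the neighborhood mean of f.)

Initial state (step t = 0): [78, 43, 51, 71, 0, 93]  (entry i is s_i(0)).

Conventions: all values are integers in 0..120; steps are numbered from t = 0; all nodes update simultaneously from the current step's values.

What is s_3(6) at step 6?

Answer: s_3(6) = 59

Derivation:
t=0: [78, 43, 51, 71, 0, 93]
t=1: [70, 63, 74, 86, 43, 72]
t=2: [91, 100, 84, 79, 90, 90]
t=3: [57, 47, 67, 70, 56, 60]
t=4: [104, 101, 104, 103, 104, 106]
t=5: [32, 32, 30, 31, 31, 30]
t=6: [61, 61, 58, 59, 60, 59]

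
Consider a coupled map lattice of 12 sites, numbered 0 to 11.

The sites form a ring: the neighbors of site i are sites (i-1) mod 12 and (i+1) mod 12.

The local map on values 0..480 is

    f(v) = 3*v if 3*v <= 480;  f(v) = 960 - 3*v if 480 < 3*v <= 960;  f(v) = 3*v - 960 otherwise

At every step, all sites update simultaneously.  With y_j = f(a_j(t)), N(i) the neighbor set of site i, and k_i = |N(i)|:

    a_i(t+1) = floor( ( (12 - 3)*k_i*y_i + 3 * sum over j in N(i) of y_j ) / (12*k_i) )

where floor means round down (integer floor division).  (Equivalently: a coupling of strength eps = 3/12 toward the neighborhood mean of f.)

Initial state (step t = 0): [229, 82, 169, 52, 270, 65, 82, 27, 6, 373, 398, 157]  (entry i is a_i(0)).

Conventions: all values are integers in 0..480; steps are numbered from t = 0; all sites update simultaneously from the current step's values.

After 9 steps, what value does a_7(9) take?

Answer: a_7(9) = 135

Derivation:
t=0: [229, 82, 169, 52, 270, 65, 82, 27, 6, 373, 398, 157]
t=1: [294, 275, 390, 192, 156, 195, 219, 93, 43, 150, 254, 416]
t=2: [111, 137, 222, 372, 445, 377, 309, 263, 187, 378, 240, 250]
t=3: [327, 386, 291, 200, 322, 179, 67, 182, 342, 210, 228, 229]
t=4: [74, 162, 135, 281, 102, 343, 255, 343, 142, 290, 282, 241]
t=5: [255, 433, 377, 176, 252, 114, 163, 129, 339, 135, 126, 219]
t=6: [226, 300, 224, 370, 249, 340, 444, 356, 141, 358, 372, 298]
t=7: [227, 116, 242, 175, 186, 118, 300, 180, 345, 157, 139, 104]
t=8: [291, 325, 273, 405, 400, 323, 141, 331, 167, 414, 410, 321]
t=9: [67, 39, 139, 238, 213, 89, 322, 135, 383, 302, 238, 46]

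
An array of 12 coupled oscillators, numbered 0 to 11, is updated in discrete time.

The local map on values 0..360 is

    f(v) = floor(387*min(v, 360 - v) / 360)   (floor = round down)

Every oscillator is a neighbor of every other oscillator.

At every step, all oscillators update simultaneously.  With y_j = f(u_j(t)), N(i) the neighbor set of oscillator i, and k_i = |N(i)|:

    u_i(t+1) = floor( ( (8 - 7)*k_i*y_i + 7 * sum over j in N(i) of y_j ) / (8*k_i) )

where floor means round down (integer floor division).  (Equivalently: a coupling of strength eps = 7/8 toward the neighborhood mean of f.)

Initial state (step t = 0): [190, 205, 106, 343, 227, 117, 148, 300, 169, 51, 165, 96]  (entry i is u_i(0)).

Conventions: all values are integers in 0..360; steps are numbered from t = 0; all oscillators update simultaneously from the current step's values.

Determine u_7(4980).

Answer: u_7(4980) = 192
Key observation: The state at step 16, [192, 192, 192, 192, 192, 192, 192, 192, 192, 192, 192, 192], reappears at step 20: the system is in a cycle of period 4 from step 16 on.  Therefore the state at step 4980 equals the state at step 16 + ((4980 - 16) mod 4) = 16, which is [192, 192, 192, 192, 192, 192, 192, 192, 192, 192, 192, 192].

Derivation:
t=0: [190, 205, 106, 343, 227, 117, 148, 300, 169, 51, 165, 96]
t=1: [126, 125, 123, 118, 124, 123, 125, 120, 126, 120, 126, 122]
t=2: [132, 132, 132, 131, 132, 132, 132, 131, 132, 131, 132, 132]
t=3: [140, 140, 140, 140, 140, 140, 140, 140, 140, 140, 140, 140]
t=4: [150, 150, 150, 150, 150, 150, 150, 150, 150, 150, 150, 150]
t=5: [161, 161, 161, 161, 161, 161, 161, 161, 161, 161, 161, 161]
t=6: [173, 173, 173, 173, 173, 173, 173, 173, 173, 173, 173, 173]
t=7: [185, 185, 185, 185, 185, 185, 185, 185, 185, 185, 185, 185]
t=8: [188, 188, 188, 188, 188, 188, 188, 188, 188, 188, 188, 188]
t=9: [184, 184, 184, 184, 184, 184, 184, 184, 184, 184, 184, 184]
t=10: [189, 189, 189, 189, 189, 189, 189, 189, 189, 189, 189, 189]
t=11: [183, 183, 183, 183, 183, 183, 183, 183, 183, 183, 183, 183]
t=12: [190, 190, 190, 190, 190, 190, 190, 190, 190, 190, 190, 190]
t=13: [182, 182, 182, 182, 182, 182, 182, 182, 182, 182, 182, 182]
t=14: [191, 191, 191, 191, 191, 191, 191, 191, 191, 191, 191, 191]
t=15: [181, 181, 181, 181, 181, 181, 181, 181, 181, 181, 181, 181]
t=16: [192, 192, 192, 192, 192, 192, 192, 192, 192, 192, 192, 192]
t=17: [180, 180, 180, 180, 180, 180, 180, 180, 180, 180, 180, 180]
t=18: [193, 193, 193, 193, 193, 193, 193, 193, 193, 193, 193, 193]
t=19: [179, 179, 179, 179, 179, 179, 179, 179, 179, 179, 179, 179]
t=20: [192, 192, 192, 192, 192, 192, 192, 192, 192, 192, 192, 192]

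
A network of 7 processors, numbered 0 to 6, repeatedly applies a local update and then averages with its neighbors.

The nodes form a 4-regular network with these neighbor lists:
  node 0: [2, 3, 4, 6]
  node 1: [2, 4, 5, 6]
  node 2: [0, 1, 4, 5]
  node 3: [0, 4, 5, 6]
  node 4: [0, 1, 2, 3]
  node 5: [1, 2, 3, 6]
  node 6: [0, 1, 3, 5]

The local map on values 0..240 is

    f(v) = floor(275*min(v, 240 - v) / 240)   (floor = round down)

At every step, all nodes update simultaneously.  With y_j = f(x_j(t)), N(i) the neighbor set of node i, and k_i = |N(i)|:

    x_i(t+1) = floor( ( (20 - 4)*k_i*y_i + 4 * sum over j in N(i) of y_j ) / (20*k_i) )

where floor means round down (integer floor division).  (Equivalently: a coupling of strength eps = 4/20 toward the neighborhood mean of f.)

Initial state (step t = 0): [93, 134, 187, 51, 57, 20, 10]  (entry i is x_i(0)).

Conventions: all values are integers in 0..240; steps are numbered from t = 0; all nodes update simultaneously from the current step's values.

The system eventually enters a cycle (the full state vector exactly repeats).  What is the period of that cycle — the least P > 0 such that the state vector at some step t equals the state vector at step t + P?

Answer: 2
Key observation: The state at step 20, [136, 136, 136, 136, 136, 136, 136], reappears at step 22 — and no state repeats earlier — so the cycle the system enters has period 2.

Derivation:
t=0: [93, 134, 187, 51, 57, 20, 10]
t=1: [94, 104, 63, 56, 69, 30, 24]
t=2: [97, 105, 74, 63, 81, 41, 37]
t=3: [103, 109, 85, 72, 92, 52, 51]
t=4: [111, 115, 97, 82, 105, 65, 65]
t=5: [121, 123, 111, 94, 119, 79, 80]
t=6: [131, 129, 126, 108, 134, 94, 96]
t=7: [123, 125, 127, 121, 122, 110, 112]
t=8: [133, 130, 129, 134, 134, 127, 128]
t=9: [122, 126, 126, 121, 121, 128, 127]
t=10: [134, 130, 130, 135, 135, 128, 129]
t=11: [121, 125, 125, 120, 120, 127, 126]
t=12: [135, 131, 131, 136, 136, 129, 130]
t=13: [120, 124, 123, 119, 119, 126, 125]
t=14: [136, 132, 133, 135, 135, 130, 131]
t=15: [119, 123, 122, 120, 120, 125, 123]
t=16: [135, 134, 134, 136, 136, 131, 134]
t=17: [120, 121, 121, 119, 119, 123, 121]
t=18: [136, 135, 135, 135, 136, 134, 135]
t=19: [119, 120, 119, 119, 119, 120, 120]
t=20: [136, 136, 136, 136, 136, 136, 136]
t=21: [119, 119, 119, 119, 119, 119, 119]
t=22: [136, 136, 136, 136, 136, 136, 136]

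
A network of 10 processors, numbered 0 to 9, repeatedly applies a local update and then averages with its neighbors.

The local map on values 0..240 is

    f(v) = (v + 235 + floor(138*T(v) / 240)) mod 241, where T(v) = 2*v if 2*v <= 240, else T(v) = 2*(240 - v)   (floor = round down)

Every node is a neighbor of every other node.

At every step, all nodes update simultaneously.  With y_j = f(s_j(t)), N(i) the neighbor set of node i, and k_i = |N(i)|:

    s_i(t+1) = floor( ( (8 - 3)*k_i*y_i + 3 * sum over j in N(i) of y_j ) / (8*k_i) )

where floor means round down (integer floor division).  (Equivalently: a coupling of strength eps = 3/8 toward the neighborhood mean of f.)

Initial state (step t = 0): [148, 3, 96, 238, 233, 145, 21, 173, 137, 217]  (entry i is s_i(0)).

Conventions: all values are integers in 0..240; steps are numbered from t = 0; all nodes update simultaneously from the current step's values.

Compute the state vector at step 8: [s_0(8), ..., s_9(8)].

Answer: [60, 60, 36, 122, 122, 60, 60, 60, 60, 122]

Derivation:
t=0: [148, 3, 96, 238, 233, 145, 21, 173, 137, 217]
t=1: [43, 40, 157, 176, 177, 44, 63, 42, 45, 178]
t=2: [73, 70, 26, 24, 24, 75, 98, 72, 76, 24]
t=3: [135, 131, 76, 73, 73, 138, 166, 133, 139, 73]
t=4: [31, 32, 118, 114, 114, 31, 29, 32, 31, 114]
t=5: [80, 81, 48, 184, 184, 80, 77, 81, 80, 184]
t=6: [142, 143, 102, 46, 46, 142, 138, 143, 142, 46]
t=7: [26, 26, 146, 75, 75, 26, 26, 26, 26, 75]
t=8: [60, 60, 36, 122, 122, 60, 60, 60, 60, 122]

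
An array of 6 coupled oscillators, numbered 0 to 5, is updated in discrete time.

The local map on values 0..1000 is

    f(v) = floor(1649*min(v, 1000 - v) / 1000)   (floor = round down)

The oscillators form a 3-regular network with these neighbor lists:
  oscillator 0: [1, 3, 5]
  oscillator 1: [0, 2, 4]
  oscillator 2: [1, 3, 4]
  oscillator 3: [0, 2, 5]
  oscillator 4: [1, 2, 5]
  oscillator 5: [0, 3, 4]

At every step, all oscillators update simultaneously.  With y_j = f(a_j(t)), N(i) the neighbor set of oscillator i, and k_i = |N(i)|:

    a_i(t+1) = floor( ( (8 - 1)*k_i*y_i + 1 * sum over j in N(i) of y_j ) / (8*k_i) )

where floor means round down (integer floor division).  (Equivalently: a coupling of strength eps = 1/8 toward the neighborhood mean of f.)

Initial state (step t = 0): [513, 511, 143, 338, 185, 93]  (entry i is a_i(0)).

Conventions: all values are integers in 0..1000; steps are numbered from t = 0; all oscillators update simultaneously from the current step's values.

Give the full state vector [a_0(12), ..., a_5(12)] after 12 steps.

Simulating step by step:
t=0: [513, 511, 143, 338, 185, 93]
t=1: [765, 761, 275, 537, 316, 203]
t=2: [400, 401, 466, 716, 505, 361]
t=3: [648, 671, 753, 493, 798, 601]
t=4: [591, 529, 426, 779, 358, 646]
t=5: [661, 760, 686, 400, 602, 577]
t=6: [562, 417, 523, 650, 641, 687]
t=7: [705, 688, 765, 589, 600, 530]
t=8: [507, 513, 415, 661, 646, 754]
t=9: [784, 789, 679, 568, 588, 435]
t=10: [385, 368, 535, 689, 660, 700]
t=11: [621, 611, 740, 526, 567, 503]
t=12: [639, 634, 463, 761, 703, 804]

Answer: [639, 634, 463, 761, 703, 804]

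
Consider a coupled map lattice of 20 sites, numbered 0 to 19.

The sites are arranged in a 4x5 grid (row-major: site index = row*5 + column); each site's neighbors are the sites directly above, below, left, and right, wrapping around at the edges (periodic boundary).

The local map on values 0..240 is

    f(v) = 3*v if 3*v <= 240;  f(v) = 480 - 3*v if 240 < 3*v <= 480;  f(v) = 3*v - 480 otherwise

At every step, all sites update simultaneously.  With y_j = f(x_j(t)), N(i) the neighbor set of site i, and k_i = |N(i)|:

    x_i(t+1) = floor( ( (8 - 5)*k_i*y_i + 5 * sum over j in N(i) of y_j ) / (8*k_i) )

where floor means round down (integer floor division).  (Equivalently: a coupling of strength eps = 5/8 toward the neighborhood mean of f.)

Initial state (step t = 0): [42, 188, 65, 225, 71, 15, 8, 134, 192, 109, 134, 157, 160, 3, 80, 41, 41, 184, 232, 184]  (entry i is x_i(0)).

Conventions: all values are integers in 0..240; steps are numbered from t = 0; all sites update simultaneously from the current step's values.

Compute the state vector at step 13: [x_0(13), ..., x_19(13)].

Simulating step by step:
t=0: [42, 188, 65, 225, 71, 15, 8, 134, 192, 109, 134, 157, 160, 3, 80, 41, 41, 184, 232, 184]
t=1: [119, 104, 140, 185, 165, 76, 42, 78, 103, 150, 94, 38, 26, 89, 138, 108, 91, 110, 135, 150]
t=2: [134, 143, 120, 78, 45, 160, 163, 155, 150, 86, 162, 137, 140, 140, 98, 145, 169, 121, 101, 60]
t=3: [65, 55, 110, 159, 162, 49, 24, 39, 94, 138, 49, 41, 63, 93, 142, 62, 54, 103, 158, 152]
t=4: [151, 152, 127, 57, 47, 130, 113, 139, 134, 88, 134, 135, 166, 145, 88, 152, 161, 143, 64, 48]
t=5: [53, 51, 85, 143, 140, 105, 92, 76, 106, 163, 92, 65, 43, 95, 156, 48, 28, 67, 136, 143]
t=6: [141, 162, 183, 100, 64, 151, 192, 198, 136, 65, 157, 170, 176, 131, 76, 131, 139, 155, 104, 64]
t=7: [70, 46, 75, 145, 169, 65, 63, 87, 117, 154, 61, 45, 56, 113, 160, 82, 45, 60, 137, 177]
t=8: [171, 170, 175, 87, 60, 166, 178, 193, 114, 61, 156, 156, 168, 110, 61, 178, 157, 160, 91, 70]
t=9: [56, 33, 71, 171, 168, 50, 45, 77, 153, 149, 46, 19, 49, 142, 155, 61, 18, 44, 168, 176]
t=10: [134, 126, 157, 56, 53, 130, 134, 167, 62, 45, 115, 95, 129, 52, 48, 132, 93, 117, 50, 56]
t=11: [97, 95, 69, 141, 145, 100, 93, 65, 144, 141, 130, 152, 113, 148, 146, 122, 155, 119, 153, 146]
t=12: [154, 168, 166, 71, 70, 151, 168, 166, 71, 70, 90, 78, 111, 52, 50, 95, 76, 106, 48, 50]
t=13: [78, 54, 71, 171, 171, 82, 56, 69, 173, 172, 173, 182, 144, 160, 169, 167, 181, 144, 160, 165]

Answer: [78, 54, 71, 171, 171, 82, 56, 69, 173, 172, 173, 182, 144, 160, 169, 167, 181, 144, 160, 165]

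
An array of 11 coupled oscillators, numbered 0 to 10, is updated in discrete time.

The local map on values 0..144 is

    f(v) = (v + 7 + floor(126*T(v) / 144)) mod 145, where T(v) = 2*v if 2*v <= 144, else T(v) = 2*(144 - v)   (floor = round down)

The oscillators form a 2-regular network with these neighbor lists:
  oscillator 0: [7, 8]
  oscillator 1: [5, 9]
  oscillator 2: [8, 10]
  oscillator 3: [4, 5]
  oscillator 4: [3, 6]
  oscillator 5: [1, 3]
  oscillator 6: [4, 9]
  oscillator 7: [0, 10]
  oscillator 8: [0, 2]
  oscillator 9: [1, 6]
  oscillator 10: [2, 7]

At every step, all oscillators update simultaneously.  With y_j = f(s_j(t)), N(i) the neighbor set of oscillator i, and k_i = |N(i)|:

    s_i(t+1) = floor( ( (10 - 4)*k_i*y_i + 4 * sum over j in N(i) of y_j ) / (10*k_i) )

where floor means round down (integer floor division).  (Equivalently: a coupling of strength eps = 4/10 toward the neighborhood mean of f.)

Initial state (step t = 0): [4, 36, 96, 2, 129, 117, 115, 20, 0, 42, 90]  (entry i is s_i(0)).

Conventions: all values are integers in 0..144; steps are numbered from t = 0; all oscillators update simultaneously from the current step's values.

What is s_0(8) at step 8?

Simulating step by step:
t=0: [4, 36, 96, 2, 129, 117, 115, 20, 0, 42, 90]
t=1: [24, 93, 35, 15, 18, 39, 44, 50, 16, 99, 48]
t=2: [82, 57, 99, 62, 68, 86, 95, 128, 65, 57, 132]
t=3: [42, 24, 34, 38, 44, 39, 38, 24, 42, 22, 20]
t=4: [112, 80, 96, 115, 121, 105, 105, 80, 117, 77, 71]
t=5: [34, 50, 41, 27, 26, 37, 36, 49, 30, 51, 53]
t=6: [106, 108, 90, 85, 84, 109, 79, 106, 97, 51, 56]
t=7: [35, 26, 39, 46, 51, 35, 43, 30, 40, 18, 25]
t=8: [103, 78, 106, 100, 52, 104, 86, 89, 113, 74, 85]

Answer: s_0(8) = 103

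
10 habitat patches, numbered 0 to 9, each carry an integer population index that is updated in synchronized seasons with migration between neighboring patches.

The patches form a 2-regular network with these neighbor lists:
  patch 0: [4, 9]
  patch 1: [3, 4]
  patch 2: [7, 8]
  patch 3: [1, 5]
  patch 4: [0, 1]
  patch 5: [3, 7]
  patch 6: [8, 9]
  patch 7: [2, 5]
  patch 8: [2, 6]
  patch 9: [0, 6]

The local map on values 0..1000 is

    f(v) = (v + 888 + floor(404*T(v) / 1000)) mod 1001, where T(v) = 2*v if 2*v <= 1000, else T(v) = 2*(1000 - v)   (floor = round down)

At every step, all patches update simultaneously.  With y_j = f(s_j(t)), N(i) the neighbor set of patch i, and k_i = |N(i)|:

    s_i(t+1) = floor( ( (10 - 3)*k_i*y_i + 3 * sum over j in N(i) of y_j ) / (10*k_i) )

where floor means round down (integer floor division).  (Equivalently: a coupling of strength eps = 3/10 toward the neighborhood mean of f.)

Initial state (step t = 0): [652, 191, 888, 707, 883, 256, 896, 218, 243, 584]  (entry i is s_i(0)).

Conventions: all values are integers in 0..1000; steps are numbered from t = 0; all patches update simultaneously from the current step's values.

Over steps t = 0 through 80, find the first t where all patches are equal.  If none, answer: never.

Answer: 6
Key observation: Synchronization is absorbing here: once all patches are equal they stay equal, and step 6 is the first all-equal step.

Derivation:
t=0: [652, 191, 888, 707, 883, 256, 896, 218, 243, 584]  (not all equal)
t=1: [824, 416, 696, 668, 762, 410, 776, 378, 488, 817]  (not all equal)
t=2: [850, 696, 780, 766, 812, 648, 833, 617, 788, 850]  (not all equal)
t=3: [856, 833, 839, 836, 847, 821, 853, 818, 846, 857]  (not all equal)
t=4: [858, 854, 855, 854, 856, 852, 858, 852, 857, 858]  (not all equal)
t=5: [859, 858, 858, 858, 858, 858, 859, 858, 859, 859]  (not all equal)
t=6: [859, 859, 859, 859, 859, 859, 859, 859, 859, 859]  (all equal)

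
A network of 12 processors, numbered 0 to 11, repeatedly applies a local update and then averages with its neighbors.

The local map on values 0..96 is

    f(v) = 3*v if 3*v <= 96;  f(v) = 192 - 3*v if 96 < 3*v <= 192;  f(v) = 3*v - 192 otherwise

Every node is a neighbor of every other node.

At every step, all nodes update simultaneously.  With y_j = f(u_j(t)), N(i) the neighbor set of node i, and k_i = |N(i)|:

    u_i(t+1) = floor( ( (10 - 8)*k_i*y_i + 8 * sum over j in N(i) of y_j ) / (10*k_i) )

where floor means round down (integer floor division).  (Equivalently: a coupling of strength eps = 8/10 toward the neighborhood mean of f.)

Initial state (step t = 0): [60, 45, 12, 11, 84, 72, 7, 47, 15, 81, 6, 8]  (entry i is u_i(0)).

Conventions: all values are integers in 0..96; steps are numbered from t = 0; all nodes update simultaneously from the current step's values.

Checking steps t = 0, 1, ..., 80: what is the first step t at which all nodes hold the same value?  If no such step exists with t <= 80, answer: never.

Answer: 4
Key observation: Synchronization is absorbing here: once all nodes are equal they stay equal, and step 4 is the first all-equal step.

Derivation:
t=0: [60, 45, 12, 11, 84, 72, 7, 47, 15, 81, 6, 8]  (not all equal)
t=1: [32, 38, 36, 35, 39, 34, 34, 37, 37, 37, 33, 34]  (not all equal)
t=2: [86, 84, 85, 85, 84, 86, 86, 84, 84, 84, 86, 86]  (not all equal)
t=3: [63, 62, 63, 63, 62, 63, 63, 62, 62, 62, 63, 63]  (not all equal)
t=4: [4, 4, 4, 4, 4, 4, 4, 4, 4, 4, 4, 4]  (all equal)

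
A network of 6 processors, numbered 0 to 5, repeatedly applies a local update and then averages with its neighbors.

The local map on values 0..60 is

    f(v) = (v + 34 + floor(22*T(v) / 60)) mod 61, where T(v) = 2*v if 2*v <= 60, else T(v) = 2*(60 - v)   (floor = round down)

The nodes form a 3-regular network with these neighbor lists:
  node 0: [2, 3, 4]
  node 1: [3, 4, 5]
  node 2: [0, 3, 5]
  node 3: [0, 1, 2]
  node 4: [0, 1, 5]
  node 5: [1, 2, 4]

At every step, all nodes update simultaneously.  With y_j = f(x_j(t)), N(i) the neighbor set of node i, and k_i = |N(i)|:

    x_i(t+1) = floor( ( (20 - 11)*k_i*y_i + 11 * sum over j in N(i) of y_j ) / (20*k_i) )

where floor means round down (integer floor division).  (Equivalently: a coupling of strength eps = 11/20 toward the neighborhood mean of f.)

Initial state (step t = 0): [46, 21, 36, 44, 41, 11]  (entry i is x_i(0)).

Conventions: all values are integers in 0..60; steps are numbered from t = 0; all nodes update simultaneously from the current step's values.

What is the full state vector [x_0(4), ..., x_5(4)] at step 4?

Simulating step by step:
t=0: [46, 21, 36, 44, 41, 11]
t=1: [27, 23, 31, 24, 28, 35]
t=2: [19, 16, 22, 16, 19, 22]
t=3: [5, 2, 7, 2, 5, 7]
t=4: [41, 39, 43, 39, 41, 43]

Answer: [41, 39, 43, 39, 41, 43]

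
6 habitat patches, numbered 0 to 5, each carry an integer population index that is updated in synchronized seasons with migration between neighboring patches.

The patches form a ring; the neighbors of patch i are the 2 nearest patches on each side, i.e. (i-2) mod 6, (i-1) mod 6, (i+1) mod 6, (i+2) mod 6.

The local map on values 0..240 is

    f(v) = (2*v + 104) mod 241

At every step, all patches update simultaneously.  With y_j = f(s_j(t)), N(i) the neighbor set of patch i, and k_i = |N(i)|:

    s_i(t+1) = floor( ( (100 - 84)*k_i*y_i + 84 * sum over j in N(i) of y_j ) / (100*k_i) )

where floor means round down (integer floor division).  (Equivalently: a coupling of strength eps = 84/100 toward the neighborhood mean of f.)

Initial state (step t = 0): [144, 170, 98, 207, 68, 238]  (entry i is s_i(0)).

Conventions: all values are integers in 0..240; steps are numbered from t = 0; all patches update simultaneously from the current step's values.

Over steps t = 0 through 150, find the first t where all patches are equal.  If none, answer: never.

Simulating step by step:
t=0: [144, 170, 98, 207, 68, 238]  (not all equal)
t=1: [150, 104, 141, 131, 110, 147]  (not all equal)
t=2: [121, 135, 116, 115, 137, 117]  (not all equal)
t=3: [113, 103, 113, 111, 103, 113]  (not all equal)
t=4: [80, 84, 79, 79, 84, 79]  (not all equal)
t=5: [25, 23, 25, 25, 23, 25]  (not all equal)
t=6: [152, 153, 152, 152, 153, 152]  (not all equal)
t=7: [167, 167, 167, 167, 167, 167]  (all equal)

Answer: 7
Key observation: Synchronization is absorbing here: once all patches are equal they stay equal, and step 7 is the first all-equal step.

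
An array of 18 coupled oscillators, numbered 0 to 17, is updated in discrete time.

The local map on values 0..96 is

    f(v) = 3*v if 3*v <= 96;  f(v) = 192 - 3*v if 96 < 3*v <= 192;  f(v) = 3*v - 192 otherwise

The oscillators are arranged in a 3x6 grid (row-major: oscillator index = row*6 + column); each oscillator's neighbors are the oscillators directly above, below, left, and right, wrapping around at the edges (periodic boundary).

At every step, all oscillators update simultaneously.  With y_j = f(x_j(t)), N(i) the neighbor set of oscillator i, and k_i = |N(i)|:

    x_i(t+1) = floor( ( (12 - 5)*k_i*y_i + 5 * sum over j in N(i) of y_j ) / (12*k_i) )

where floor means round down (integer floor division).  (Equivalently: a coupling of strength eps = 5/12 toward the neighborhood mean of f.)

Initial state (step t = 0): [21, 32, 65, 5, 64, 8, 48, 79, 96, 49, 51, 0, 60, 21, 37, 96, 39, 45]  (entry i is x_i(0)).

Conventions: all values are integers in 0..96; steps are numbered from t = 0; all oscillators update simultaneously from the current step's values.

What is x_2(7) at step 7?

Simulating step by step:
t=0: [21, 32, 65, 5, 64, 8, 48, 79, 96, 49, 51, 0, 60, 21, 37, 96, 39, 45]
t=1: [55, 74, 31, 23, 15, 26, 40, 57, 74, 51, 35, 17, 31, 61, 74, 78, 63, 44]
t=2: [44, 33, 70, 63, 50, 64, 62, 26, 36, 46, 65, 60, 71, 23, 35, 39, 26, 58]
t=3: [47, 77, 38, 21, 33, 13, 21, 71, 73, 48, 21, 9, 28, 69, 76, 66, 59, 22]
t=4: [53, 39, 62, 60, 73, 47, 55, 27, 34, 44, 55, 39, 69, 27, 34, 20, 32, 55]
t=5: [36, 64, 31, 22, 35, 46, 37, 75, 77, 54, 42, 57, 26, 74, 77, 61, 70, 40]
t=6: [71, 25, 69, 61, 72, 59, 69, 34, 43, 36, 54, 40, 73, 33, 40, 21, 34, 59]
t=7: [26, 66, 31, 24, 29, 22, 30, 78, 63, 66, 45, 49, 30, 81, 66, 63, 66, 30]

Answer: x_2(7) = 31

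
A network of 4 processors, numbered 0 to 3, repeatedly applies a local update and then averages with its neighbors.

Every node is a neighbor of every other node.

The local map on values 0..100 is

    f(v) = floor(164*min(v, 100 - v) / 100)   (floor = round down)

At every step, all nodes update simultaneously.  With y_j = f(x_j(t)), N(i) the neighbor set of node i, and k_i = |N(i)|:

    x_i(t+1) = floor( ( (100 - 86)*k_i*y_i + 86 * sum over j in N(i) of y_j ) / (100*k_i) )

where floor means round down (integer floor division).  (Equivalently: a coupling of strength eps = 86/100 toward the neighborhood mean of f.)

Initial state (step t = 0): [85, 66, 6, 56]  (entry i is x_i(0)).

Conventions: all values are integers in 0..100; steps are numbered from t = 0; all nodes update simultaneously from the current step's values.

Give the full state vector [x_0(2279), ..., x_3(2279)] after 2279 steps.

Answer: [41, 41, 41, 41]
Key observation: The state at step 4, [67, 67, 67, 67], reappears at step 8: the system is in a cycle of period 4 from step 4 on.  Therefore the state at step 2279 equals the state at step 4 + ((2279 - 4) mod 4) = 7, which is [41, 41, 41, 41].

Derivation:
t=0: [85, 66, 6, 56]
t=1: [42, 37, 44, 35]
t=2: [63, 64, 63, 65]
t=3: [58, 59, 58, 59]
t=4: [67, 67, 67, 67]
t=5: [54, 54, 54, 54]
t=6: [75, 75, 75, 75]
t=7: [41, 41, 41, 41]
t=8: [67, 67, 67, 67]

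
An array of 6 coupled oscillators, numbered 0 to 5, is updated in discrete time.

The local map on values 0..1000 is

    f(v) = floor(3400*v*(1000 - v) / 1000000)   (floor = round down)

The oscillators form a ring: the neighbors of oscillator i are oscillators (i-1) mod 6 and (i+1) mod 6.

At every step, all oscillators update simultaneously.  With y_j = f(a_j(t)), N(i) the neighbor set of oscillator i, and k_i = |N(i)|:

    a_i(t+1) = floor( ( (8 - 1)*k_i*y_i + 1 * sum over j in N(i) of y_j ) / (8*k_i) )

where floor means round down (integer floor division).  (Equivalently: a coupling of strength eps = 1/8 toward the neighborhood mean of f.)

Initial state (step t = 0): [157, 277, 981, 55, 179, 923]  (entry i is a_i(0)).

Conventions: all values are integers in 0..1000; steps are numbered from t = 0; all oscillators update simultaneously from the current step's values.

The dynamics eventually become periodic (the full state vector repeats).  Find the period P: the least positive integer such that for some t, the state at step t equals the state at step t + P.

Answer: 4
Key observation: The state at step 12, [842, 826, 510, 510, 825, 841], reappears at step 16 — and no state repeats earlier — so the cycle the system enters has period 4.

Derivation:
t=0: [157, 277, 981, 55, 179, 923]
t=1: [450, 627, 108, 189, 462, 270]
t=2: [827, 768, 368, 529, 813, 691]
t=3: [508, 609, 782, 822, 549, 697]
t=4: [838, 797, 588, 523, 811, 733]
t=5: [479, 561, 807, 826, 550, 643]
t=6: [843, 818, 545, 512, 815, 788]
t=7: [459, 523, 822, 827, 536, 556]
t=8: [843, 825, 518, 509, 822, 839]
t=9: [452, 509, 825, 826, 516, 460]
t=10: [842, 826, 512, 510, 826, 844]
t=11: [453, 508, 826, 826, 508, 449]
t=12: [842, 826, 510, 510, 825, 841]
t=13: [454, 508, 826, 826, 510, 456]
t=14: [842, 826, 510, 510, 826, 843]
t=15: [454, 508, 826, 826, 508, 451]
t=16: [842, 826, 510, 510, 825, 841]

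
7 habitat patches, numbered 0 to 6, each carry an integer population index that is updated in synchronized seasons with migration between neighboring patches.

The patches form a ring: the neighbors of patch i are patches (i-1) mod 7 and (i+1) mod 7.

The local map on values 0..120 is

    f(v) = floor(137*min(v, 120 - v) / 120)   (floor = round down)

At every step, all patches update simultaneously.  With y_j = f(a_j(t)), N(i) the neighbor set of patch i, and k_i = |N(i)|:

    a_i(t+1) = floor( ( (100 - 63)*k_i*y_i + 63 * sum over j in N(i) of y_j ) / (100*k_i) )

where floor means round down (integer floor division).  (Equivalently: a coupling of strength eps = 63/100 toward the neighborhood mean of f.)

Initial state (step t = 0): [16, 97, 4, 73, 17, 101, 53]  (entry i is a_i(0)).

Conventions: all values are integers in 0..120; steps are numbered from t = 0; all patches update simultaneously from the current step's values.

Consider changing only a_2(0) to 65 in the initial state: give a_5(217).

Simulating step by step:
t=0: [16, 97, 65, 73, 17, 101, 53]
t=1: [33, 34, 47, 45, 30, 32, 34]
t=2: [37, 42, 47, 46, 39, 36, 37]
t=3: [43, 47, 50, 49, 45, 42, 41]
t=4: [49, 53, 55, 54, 51, 47, 47]
t=5: [55, 59, 61, 60, 57, 54, 53]
t=6: [62, 65, 67, 66, 64, 61, 60]
t=7: [65, 62, 60, 61, 63, 66, 67]
t=8: [62, 65, 67, 66, 64, 61, 60]

Answer: a_5(217) = 66
Key observation: The state at step 6, [62, 65, 67, 66, 64, 61, 60], reappears at step 8: the system is in a cycle of period 2 from step 6 on.  Therefore the state at step 217 equals the state at step 6 + ((217 - 6) mod 2) = 7, which is [65, 62, 60, 61, 63, 66, 67].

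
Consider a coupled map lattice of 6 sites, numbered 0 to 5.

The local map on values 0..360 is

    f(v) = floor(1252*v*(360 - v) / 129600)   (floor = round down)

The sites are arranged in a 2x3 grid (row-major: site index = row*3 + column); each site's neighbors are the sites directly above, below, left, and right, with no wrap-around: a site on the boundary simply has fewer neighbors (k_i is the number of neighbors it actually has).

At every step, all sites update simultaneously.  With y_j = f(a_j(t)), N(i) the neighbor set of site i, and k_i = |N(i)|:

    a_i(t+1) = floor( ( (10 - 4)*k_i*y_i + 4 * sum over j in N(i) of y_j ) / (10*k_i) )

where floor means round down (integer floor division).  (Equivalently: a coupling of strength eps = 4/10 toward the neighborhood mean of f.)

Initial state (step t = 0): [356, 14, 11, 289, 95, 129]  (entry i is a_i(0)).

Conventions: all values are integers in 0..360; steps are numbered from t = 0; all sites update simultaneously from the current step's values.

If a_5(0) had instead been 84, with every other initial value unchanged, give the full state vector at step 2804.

Answer: [169, 169, 169, 169, 169, 169]
Key observation: The state at step 37, [311, 311, 311, 311, 311, 311], reappears at step 41: the system is in a cycle of period 4 from step 37 on.  Therefore the state at step 2804 equals the state at step 37 + ((2804 - 37) mod 4) = 40, which is [169, 169, 169, 169, 169, 169].

Derivation:
t=0: [356, 14, 11, 289, 95, 84]
t=1: [56, 66, 76, 170, 208, 189]
t=2: [198, 202, 224, 281, 291, 289]
t=3: [289, 290, 277, 228, 211, 216]
t=4: [216, 214, 232, 274, 286, 285]
t=5: [285, 285, 273, 237, 220, 221]
t=6: [221, 221, 237, 269, 282, 282]
t=7: [284, 282, 270, 243, 226, 225]
t=8: [222, 225, 241, 264, 279, 281]
t=9: [284, 281, 267, 249, 230, 227]
t=10: [221, 226, 244, 259, 275, 280]
t=11: [286, 281, 265, 255, 236, 229]
t=12: [216, 225, 246, 252, 270, 278]
t=13: [291, 283, 264, 264, 243, 232]
t=14: [206, 220, 245, 239, 263, 275]
t=15: [298, 288, 267, 277, 254, 238]
t=16: [191, 210, 239, 220, 249, 267]
t=17: [306, 296, 276, 293, 272, 252]
t=18: [169, 191, 222, 191, 223, 248]
t=19: [311, 306, 292, 307, 295, 278]
t=20: [151, 165, 190, 160, 182, 207]
t=21: [306, 309, 310, 308, 310, 307]
t=22: [156, 152, 151, 154, 151, 153]
t=23: [306, 305, 304, 305, 304, 304]
t=24: [160, 162, 163, 161, 163, 164]
t=25: [309, 309, 309, 309, 309, 310]
t=26: [152, 152, 151, 152, 151, 150]
t=27: [305, 304, 304, 304, 304, 304]
t=28: [162, 163, 164, 163, 164, 164]
t=29: [309, 309, 310, 309, 310, 310]
t=30: [152, 151, 149, 151, 149, 149]
t=31: [304, 303, 303, 304, 303, 303]
t=32: [164, 165, 166, 164, 165, 166]
t=33: [310, 310, 310, 310, 310, 310]
t=34: [149, 149, 149, 149, 149, 149]
t=35: [303, 303, 303, 303, 303, 303]
t=36: [166, 166, 166, 166, 166, 166]
t=37: [311, 311, 311, 311, 311, 311]
t=38: [147, 147, 147, 147, 147, 147]
t=39: [302, 302, 302, 302, 302, 302]
t=40: [169, 169, 169, 169, 169, 169]
t=41: [311, 311, 311, 311, 311, 311]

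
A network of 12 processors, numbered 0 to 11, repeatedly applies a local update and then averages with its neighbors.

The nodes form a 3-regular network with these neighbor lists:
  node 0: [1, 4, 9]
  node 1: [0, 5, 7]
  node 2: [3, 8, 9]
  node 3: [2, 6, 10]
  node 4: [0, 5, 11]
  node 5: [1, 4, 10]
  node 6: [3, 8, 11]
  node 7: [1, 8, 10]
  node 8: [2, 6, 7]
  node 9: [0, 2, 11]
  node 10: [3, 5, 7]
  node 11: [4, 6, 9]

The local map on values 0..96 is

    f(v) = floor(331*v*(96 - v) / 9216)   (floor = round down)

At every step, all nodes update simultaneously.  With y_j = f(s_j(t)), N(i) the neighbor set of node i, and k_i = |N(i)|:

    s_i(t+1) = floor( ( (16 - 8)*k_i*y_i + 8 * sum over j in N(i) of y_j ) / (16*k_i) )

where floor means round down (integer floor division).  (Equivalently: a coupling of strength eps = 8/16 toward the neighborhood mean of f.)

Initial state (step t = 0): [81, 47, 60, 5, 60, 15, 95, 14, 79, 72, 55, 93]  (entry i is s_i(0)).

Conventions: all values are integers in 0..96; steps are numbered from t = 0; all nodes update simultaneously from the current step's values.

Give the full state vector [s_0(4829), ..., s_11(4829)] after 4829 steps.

Simulating step by step:
t=0: [81, 47, 60, 5, 60, 15, 95, 14, 79, 72, 55, 93]
t=1: [58, 62, 59, 34, 54, 61, 13, 55, 44, 52, 56, 28]
t=2: [79, 76, 78, 70, 77, 77, 56, 79, 73, 78, 78, 67]
t=3: [50, 51, 54, 62, 54, 52, 72, 51, 59, 52, 52, 64]
t=4: [81, 82, 79, 75, 80, 81, 68, 81, 76, 80, 80, 74]
t=5: [43, 42, 49, 54, 46, 43, 62, 44, 53, 47, 46, 55]
t=6: [81, 81, 81, 80, 81, 81, 77, 81, 80, 81, 81, 79]
t=7: [43, 43, 43, 45, 43, 43, 49, 43, 45, 43, 43, 47]
t=8: [81, 81, 81, 81, 81, 81, 82, 81, 81, 81, 81, 81]
t=9: [43, 43, 43, 42, 43, 43, 42, 43, 42, 43, 43, 42]
t=10: [81, 81, 81, 81, 81, 81, 81, 81, 81, 81, 81, 81]
t=11: [43, 43, 43, 43, 43, 43, 43, 43, 43, 43, 43, 43]
t=12: [81, 81, 81, 81, 81, 81, 81, 81, 81, 81, 81, 81]

Answer: [43, 43, 43, 43, 43, 43, 43, 43, 43, 43, 43, 43]
Key observation: The state at step 10, [81, 81, 81, 81, 81, 81, 81, 81, 81, 81, 81, 81], reappears at step 12: the system is in a cycle of period 2 from step 10 on.  Therefore the state at step 4829 equals the state at step 10 + ((4829 - 10) mod 2) = 11, which is [43, 43, 43, 43, 43, 43, 43, 43, 43, 43, 43, 43].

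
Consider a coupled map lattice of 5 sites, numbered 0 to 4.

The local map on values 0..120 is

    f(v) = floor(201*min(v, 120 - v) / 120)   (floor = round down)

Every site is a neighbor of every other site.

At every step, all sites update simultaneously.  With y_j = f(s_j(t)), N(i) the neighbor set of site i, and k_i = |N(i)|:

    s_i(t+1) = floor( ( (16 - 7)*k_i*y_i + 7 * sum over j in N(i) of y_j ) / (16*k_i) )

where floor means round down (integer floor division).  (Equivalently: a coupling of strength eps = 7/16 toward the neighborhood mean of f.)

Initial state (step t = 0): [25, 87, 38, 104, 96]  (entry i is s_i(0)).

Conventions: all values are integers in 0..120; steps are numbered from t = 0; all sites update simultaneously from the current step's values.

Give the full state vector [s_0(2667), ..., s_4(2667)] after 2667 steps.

Simulating step by step:
t=0: [25, 87, 38, 104, 96]
t=1: [43, 49, 53, 36, 42]
t=2: [73, 77, 80, 67, 72]
t=3: [77, 74, 72, 81, 78]
t=4: [72, 74, 76, 69, 71]
t=5: [79, 78, 76, 81, 80]
t=6: [68, 69, 70, 66, 67]
t=7: [86, 85, 84, 88, 87]
t=8: [56, 57, 58, 54, 55]
t=9: [93, 94, 95, 91, 92]
t=10: [44, 43, 42, 46, 45]
t=11: [73, 72, 71, 75, 74]
t=12: [78, 79, 80, 76, 77]
t=13: [70, 69, 68, 71, 70]
t=14: [83, 84, 85, 83, 83]
t=15: [60, 60, 59, 60, 60]
t=16: [99, 99, 98, 99, 99]
t=17: [35, 35, 35, 35, 35]
t=18: [58, 58, 58, 58, 58]
t=19: [97, 97, 97, 97, 97]
t=20: [38, 38, 38, 38, 38]
t=21: [63, 63, 63, 63, 63]
t=22: [95, 95, 95, 95, 95]
t=23: [41, 41, 41, 41, 41]
t=24: [68, 68, 68, 68, 68]
t=25: [87, 87, 87, 87, 87]
t=26: [55, 55, 55, 55, 55]
t=27: [92, 92, 92, 92, 92]
t=28: [46, 46, 46, 46, 46]
t=29: [77, 77, 77, 77, 77]
t=30: [72, 72, 72, 72, 72]
t=31: [80, 80, 80, 80, 80]
t=32: [67, 67, 67, 67, 67]
t=33: [88, 88, 88, 88, 88]
t=34: [53, 53, 53, 53, 53]
t=35: [88, 88, 88, 88, 88]

Answer: [88, 88, 88, 88, 88]
Key observation: The state at step 33, [88, 88, 88, 88, 88], reappears at step 35: the system is in a cycle of period 2 from step 33 on.  Therefore the state at step 2667 equals the state at step 33 + ((2667 - 33) mod 2) = 33, which is [88, 88, 88, 88, 88].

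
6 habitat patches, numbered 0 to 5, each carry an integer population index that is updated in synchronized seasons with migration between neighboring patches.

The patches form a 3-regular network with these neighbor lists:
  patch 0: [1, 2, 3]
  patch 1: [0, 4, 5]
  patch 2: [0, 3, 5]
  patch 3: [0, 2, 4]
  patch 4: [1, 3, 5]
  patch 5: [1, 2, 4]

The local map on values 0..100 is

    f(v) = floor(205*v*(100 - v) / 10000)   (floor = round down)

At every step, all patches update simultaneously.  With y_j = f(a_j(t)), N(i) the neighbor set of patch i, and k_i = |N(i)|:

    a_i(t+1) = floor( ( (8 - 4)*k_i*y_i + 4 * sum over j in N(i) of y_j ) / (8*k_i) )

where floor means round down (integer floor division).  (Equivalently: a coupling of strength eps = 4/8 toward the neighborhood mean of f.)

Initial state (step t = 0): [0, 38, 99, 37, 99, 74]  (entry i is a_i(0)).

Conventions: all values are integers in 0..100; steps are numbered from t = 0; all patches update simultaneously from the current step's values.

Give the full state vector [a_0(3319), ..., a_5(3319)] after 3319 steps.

Answer: [51, 51, 51, 51, 51, 51]
Key observation: The state at step 5, [51, 51, 51, 51, 51, 51], reappears at step 6: the system is in a cycle of period 1 from step 5 on.  Therefore the state at step 3319 equals the state at step 5 + ((3319 - 5) mod 1) = 5, which is [51, 51, 51, 51, 51, 51].

Derivation:
t=0: [0, 38, 99, 37, 99, 74]
t=1: [16, 30, 15, 24, 23, 28]
t=2: [31, 38, 30, 33, 38, 38]
t=3: [44, 47, 44, 44, 47, 47]
t=4: [50, 50, 50, 50, 50, 50]
t=5: [51, 51, 51, 51, 51, 51]
t=6: [51, 51, 51, 51, 51, 51]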